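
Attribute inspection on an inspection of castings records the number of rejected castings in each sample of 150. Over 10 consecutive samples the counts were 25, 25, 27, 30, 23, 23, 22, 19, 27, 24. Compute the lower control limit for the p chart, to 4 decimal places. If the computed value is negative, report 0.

0.0728

p̄ = Σdᵢ / (k·n) = 245 / (10 × 150) = 0.16333
LCL = p̄ − 3·√(p̄(1−p̄)/n) = 0.16333 − 3 × 0.03018 = 0.07278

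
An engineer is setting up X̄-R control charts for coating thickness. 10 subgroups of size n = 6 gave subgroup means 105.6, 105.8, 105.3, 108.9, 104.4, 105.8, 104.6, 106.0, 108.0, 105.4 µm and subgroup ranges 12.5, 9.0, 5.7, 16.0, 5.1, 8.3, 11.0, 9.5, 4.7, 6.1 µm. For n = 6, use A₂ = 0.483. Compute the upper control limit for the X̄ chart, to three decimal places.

110.226

X̄̄ = (105.6 + 105.8 + 105.3 + 108.9 + 104.4 + 105.8 + 104.6 + 106.0 + 108.0 + 105.4) / 10 = 1059.8000 / 10 = 105.9800
R̄ = (12.5 + 9.0 + 5.7 + 16.0 + 5.1 + 8.3 + 11.0 + 9.5 + 4.7 + 6.1) / 10 = 87.9000 / 10 = 8.7900
UCL = X̄̄ + A₂·R̄ = 105.9800 + 0.483 × 8.7900 = 110.2256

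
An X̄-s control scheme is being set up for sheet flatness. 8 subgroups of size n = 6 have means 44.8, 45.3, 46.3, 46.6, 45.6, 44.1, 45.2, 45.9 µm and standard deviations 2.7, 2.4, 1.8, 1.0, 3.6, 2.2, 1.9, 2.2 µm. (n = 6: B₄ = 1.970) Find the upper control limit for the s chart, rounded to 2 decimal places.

s̄ = (2.7 + 2.4 + 1.8 + 1.0 + 3.6 + 2.2 + 1.9 + 2.2) / 8 = 2.2250
UCL_s = B₄·s̄ = 1.970 × 2.2250 = 4.3833

4.38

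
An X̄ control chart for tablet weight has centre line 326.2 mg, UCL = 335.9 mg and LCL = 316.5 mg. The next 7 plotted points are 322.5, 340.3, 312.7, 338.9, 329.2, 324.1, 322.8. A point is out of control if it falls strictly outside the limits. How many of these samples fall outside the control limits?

Compare each point to [316.5, 335.9]: sample 2 = 340.3 > UCL; sample 3 = 312.7 < LCL; sample 4 = 338.9 > UCL.

3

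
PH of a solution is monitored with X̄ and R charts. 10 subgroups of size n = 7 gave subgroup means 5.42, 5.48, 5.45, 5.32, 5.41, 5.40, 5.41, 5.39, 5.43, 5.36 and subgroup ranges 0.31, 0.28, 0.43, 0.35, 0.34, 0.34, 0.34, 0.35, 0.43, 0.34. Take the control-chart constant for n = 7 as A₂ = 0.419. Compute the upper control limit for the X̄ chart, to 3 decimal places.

X̄̄ = (5.42 + 5.48 + 5.45 + 5.32 + 5.41 + 5.40 + 5.41 + 5.39 + 5.43 + 5.36) / 10 = 54.0700 / 10 = 5.4070
R̄ = (0.31 + 0.28 + 0.43 + 0.35 + 0.34 + 0.34 + 0.34 + 0.35 + 0.43 + 0.34) / 10 = 3.5100 / 10 = 0.3510
UCL = X̄̄ + A₂·R̄ = 5.4070 + 0.419 × 0.3510 = 5.5541

5.554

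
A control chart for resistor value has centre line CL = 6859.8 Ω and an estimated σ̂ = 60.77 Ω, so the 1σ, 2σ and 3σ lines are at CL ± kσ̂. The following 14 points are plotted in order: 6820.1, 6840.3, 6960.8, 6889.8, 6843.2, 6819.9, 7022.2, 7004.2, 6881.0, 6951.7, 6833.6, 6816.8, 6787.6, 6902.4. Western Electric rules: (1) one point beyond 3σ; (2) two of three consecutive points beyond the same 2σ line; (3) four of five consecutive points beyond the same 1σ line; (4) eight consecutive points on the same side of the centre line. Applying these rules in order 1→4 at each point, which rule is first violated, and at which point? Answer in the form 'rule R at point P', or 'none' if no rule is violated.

rule 2 at point 8

Zone of each point (C = within 1σ̂, B = 1σ̂–2σ̂, A = 2σ̂–3σ̂, * = beyond 3σ̂; sign = side of CL): 1:-C, 2:-C, 3:+B, 4:+C, 5:-C, 6:-C, 7:+A, 8:+A, 9:+C, 10:+B, 11:-C, 12:-C, 13:-B, 14:+C
Rule 2 (two of three consecutive points beyond the same 2σ limit) is satisfied at point 8.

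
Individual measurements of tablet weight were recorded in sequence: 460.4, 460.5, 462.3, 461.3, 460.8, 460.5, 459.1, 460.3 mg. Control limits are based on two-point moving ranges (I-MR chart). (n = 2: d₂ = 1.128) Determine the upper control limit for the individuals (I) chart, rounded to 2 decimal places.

463.04

X̄ = (460.4 + 460.5 + 462.3 + 461.3 + 460.8 + 460.5 + 459.1 + 460.3) / 8 = 460.6500
Moving ranges: 0.1, 1.8, 1.0, 0.5, 0.3, 1.4, 1.2; M̄R̄ = 6.3000 / 7 = 0.9000
UCL = X̄ + 3·M̄R̄/d₂ = 460.6500 + 3 × 0.9000 / 1.128 = 463.0436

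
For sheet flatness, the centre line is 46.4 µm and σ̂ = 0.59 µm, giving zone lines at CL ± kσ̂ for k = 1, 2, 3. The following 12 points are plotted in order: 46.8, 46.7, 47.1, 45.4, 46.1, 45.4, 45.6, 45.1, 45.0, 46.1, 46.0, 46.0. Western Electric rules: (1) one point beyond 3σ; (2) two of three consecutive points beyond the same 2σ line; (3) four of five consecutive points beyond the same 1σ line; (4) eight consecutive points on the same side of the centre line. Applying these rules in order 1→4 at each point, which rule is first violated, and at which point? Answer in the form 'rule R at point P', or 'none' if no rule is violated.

rule 3 at point 8

Zone of each point (C = within 1σ̂, B = 1σ̂–2σ̂, A = 2σ̂–3σ̂, * = beyond 3σ̂; sign = side of CL): 1:+C, 2:+C, 3:+B, 4:-B, 5:-C, 6:-B, 7:-B, 8:-A, 9:-A, 10:-C, 11:-C, 12:-C
Rule 3 (four of five consecutive points beyond the same 1σ limit) is satisfied at point 8.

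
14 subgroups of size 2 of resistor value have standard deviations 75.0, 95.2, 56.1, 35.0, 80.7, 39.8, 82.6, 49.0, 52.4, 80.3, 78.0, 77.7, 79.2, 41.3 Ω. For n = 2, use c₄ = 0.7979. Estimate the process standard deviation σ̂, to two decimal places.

82.56

s̄ = (75.0 + 95.2 + 56.1 + 35.0 + 80.7 + 39.8 + 82.6 + 49.0 + 52.4 + 80.3 + 78.0 + 77.7 + 79.2 + 41.3) / 14 = 65.8786
σ̂ = s̄ / c₄ = 65.8786 / 0.7979 = 82.5649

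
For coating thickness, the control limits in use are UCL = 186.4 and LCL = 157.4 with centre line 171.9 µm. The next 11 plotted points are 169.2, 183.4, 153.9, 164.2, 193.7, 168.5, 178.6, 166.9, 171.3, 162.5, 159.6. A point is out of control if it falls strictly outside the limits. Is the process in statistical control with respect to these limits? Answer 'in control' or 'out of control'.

out of control

Compare each point to [157.4, 186.4]: sample 3 = 153.9 < LCL; sample 5 = 193.7 > UCL.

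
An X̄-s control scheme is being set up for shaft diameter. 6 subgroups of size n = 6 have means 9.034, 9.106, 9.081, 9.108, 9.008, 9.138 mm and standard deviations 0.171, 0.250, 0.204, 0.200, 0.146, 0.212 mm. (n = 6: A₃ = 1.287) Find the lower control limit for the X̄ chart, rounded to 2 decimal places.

8.83

X̄̄ = (9.034 + 9.106 + 9.081 + 9.108 + 9.008 + 9.138) / 6 = 9.0792
s̄ = (0.171 + 0.250 + 0.204 + 0.200 + 0.146 + 0.212) / 6 = 0.1972
LCL = X̄̄ − A₃·s̄ = 9.0792 − 1.287 × 0.1972 = 8.8254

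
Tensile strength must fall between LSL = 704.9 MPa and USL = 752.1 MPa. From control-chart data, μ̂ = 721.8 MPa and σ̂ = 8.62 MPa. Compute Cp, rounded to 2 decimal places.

Cp = (USL − LSL) / (6σ̂) = (752.1 − 704.9) / (6 × 8.62) = 47.2000 / 51.7200 = 0.9126

0.91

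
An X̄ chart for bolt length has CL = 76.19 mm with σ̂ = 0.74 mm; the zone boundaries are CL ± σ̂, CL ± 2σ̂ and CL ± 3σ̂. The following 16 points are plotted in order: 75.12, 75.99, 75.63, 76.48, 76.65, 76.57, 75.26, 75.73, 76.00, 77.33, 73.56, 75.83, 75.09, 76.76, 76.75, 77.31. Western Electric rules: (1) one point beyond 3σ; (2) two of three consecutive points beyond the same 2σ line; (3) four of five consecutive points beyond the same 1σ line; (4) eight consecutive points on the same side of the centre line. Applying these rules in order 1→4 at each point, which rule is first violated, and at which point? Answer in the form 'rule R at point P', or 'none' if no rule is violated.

Zone of each point (C = within 1σ̂, B = 1σ̂–2σ̂, A = 2σ̂–3σ̂, * = beyond 3σ̂; sign = side of CL): 1:-B, 2:-C, 3:-C, 4:+C, 5:+C, 6:+C, 7:-B, 8:-C, 9:-C, 10:+B, 11:-*, 12:-C, 13:-B, 14:+C, 15:+C, 16:+B
Rule 1 (one point beyond the 3σ limits) is satisfied at point 11.

rule 1 at point 11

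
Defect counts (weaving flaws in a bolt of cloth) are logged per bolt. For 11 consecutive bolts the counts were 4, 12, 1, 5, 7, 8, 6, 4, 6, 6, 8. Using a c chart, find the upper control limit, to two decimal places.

13.49

c̄ = (4 + 12 + 1 + 5 + 7 + 8 + 6 + 4 + 6 + 6 + 8) / 11 = 67 / 11 = 6.0909
UCL = c̄ + 3√c̄ = 6.0909 + 3 × √6.0909 = 6.0909 + 3 × 2.4680 = 13.4948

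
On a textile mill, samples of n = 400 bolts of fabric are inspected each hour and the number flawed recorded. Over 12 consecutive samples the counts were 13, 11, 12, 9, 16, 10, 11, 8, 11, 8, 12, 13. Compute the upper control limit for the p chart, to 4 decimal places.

p̄ = Σdᵢ / (k·n) = 134 / (12 × 400) = 0.02792
UCL = p̄ + 3·√(p̄(1−p̄)/n) = 0.02792 + 3 × √(0.02792×0.97208/400) = 0.02792 + 3 × 0.00824 = 0.05263

0.0526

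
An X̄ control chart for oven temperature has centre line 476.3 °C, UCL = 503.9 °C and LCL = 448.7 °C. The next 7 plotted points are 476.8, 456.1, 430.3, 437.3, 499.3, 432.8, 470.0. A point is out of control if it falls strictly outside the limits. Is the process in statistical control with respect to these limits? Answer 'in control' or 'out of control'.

Compare each point to [448.7, 503.9]: sample 3 = 430.3 < LCL; sample 4 = 437.3 < LCL; sample 6 = 432.8 < LCL.

out of control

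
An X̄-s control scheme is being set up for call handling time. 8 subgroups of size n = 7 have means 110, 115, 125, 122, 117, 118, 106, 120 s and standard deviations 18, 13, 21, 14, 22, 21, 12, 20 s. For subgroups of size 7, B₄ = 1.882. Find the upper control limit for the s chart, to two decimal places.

s̄ = (18 + 13 + 21 + 14 + 22 + 21 + 12 + 20) / 8 = 17.6250
UCL_s = B₄·s̄ = 1.882 × 17.6250 = 33.1702

33.17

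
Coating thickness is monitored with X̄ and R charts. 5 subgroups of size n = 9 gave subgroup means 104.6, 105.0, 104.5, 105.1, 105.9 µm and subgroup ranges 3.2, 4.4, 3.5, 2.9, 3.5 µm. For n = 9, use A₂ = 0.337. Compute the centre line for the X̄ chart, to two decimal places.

105.02

X̄̄ = (104.6 + 105.0 + 104.5 + 105.1 + 105.9) / 5 = 525.1000 / 5 = 105.0200
CL = X̄̄ = 105.0200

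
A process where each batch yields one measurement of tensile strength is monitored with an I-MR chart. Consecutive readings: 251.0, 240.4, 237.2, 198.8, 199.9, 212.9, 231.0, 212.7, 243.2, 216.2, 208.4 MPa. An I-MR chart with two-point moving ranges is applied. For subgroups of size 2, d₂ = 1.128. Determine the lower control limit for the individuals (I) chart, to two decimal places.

178.20

X̄ = (251.0 + 240.4 + 237.2 + 198.8 + 199.9 + 212.9 + 231.0 + 212.7 + 243.2 + 216.2 + 208.4) / 11 = 222.8818
Moving ranges: 10.6, 3.2, 38.4, 1.1, 13.0, 18.1, 18.3, 30.5, 27.0, 7.8; M̄R̄ = 168.0000 / 10 = 16.8000
LCL = X̄ − 3·M̄R̄/d₂ = 222.8818 − 3 × 16.8000 / 1.128 = 178.2010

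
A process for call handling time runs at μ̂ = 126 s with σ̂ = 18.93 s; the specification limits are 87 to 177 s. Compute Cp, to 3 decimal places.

0.792

Cp = (USL − LSL) / (6σ̂) = (177 − 87) / (6 × 18.93) = 90.0000 / 113.5800 = 0.7924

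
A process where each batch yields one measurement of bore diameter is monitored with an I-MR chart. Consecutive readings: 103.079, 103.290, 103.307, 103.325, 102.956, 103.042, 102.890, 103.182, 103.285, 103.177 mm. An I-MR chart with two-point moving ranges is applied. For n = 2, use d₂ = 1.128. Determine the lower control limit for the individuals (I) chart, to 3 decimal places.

102.753

X̄ = (103.079 + 103.290 + 103.307 + 103.325 + 102.956 + 103.042 + 102.890 + 103.182 + 103.285 + 103.177) / 10 = 103.1533
Moving ranges: 0.211, 0.017, 0.018, 0.369, 0.086, 0.152, 0.292, 0.103, 0.108; M̄R̄ = 1.3560 / 9 = 0.1507
LCL = X̄ − 3·M̄R̄/d₂ = 103.1533 − 3 × 0.1507 / 1.128 = 102.7526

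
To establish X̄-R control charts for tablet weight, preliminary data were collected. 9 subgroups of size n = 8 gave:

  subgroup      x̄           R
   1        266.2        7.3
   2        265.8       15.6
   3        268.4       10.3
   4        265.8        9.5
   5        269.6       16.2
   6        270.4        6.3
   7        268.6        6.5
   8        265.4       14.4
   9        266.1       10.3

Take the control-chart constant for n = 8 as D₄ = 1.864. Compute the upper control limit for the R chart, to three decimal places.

19.966

R̄ = (7.3 + 15.6 + 10.3 + 9.5 + 16.2 + 6.3 + 6.5 + 14.4 + 10.3) / 9 = 96.4000 / 9 = 10.7111
UCL_R = D₄·R̄ = 1.864 × 10.7111 = 19.9655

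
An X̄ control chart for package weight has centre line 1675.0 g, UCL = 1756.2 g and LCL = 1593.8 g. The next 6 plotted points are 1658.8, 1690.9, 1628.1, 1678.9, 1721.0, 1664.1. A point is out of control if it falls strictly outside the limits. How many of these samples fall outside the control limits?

0

All 6 points lie within [1593.8, 1756.2].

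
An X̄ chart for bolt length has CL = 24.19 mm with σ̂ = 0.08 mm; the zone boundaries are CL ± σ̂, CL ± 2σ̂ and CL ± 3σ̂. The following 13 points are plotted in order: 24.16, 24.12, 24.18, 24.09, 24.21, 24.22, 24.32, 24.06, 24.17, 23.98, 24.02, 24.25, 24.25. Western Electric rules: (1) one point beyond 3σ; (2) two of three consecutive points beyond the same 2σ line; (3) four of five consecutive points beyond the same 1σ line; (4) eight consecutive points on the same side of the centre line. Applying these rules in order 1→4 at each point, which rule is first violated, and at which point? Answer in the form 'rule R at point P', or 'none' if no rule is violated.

rule 2 at point 11

Zone of each point (C = within 1σ̂, B = 1σ̂–2σ̂, A = 2σ̂–3σ̂, * = beyond 3σ̂; sign = side of CL): 1:-C, 2:-C, 3:-C, 4:-B, 5:+C, 6:+C, 7:+B, 8:-B, 9:-C, 10:-A, 11:-A, 12:+C, 13:+C
Rule 2 (two of three consecutive points beyond the same 2σ limit) is satisfied at point 11.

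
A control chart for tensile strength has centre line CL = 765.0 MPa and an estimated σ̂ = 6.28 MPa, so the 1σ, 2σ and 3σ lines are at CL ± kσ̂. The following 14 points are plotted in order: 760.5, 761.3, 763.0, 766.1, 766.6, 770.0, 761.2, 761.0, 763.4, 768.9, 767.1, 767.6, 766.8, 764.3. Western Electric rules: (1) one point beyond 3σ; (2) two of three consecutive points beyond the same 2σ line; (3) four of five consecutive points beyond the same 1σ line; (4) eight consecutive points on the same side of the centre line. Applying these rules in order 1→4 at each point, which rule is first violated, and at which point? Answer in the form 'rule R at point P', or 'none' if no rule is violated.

Zone of each point (C = within 1σ̂, B = 1σ̂–2σ̂, A = 2σ̂–3σ̂, * = beyond 3σ̂; sign = side of CL): 1:-C, 2:-C, 3:-C, 4:+C, 5:+C, 6:+C, 7:-C, 8:-C, 9:-C, 10:+C, 11:+C, 12:+C, 13:+C, 14:-C
No rule fires across all 14 points.

none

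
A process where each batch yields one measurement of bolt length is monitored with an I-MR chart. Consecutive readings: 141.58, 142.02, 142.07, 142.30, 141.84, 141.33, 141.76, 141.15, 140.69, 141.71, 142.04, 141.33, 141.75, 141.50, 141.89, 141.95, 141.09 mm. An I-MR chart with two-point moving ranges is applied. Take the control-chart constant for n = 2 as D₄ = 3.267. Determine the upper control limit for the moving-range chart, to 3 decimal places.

1.476

Moving ranges: 0.44, 0.05, 0.23, 0.46, 0.51, 0.43, 0.61, 0.46, 1.02, 0.33, 0.71, 0.42, 0.25, 0.39, 0.06, 0.86; M̄R̄ = 7.2300 / 16 = 0.4519
UCL_MR = D₄·M̄R̄ = 3.267 × 0.4519 = 1.4763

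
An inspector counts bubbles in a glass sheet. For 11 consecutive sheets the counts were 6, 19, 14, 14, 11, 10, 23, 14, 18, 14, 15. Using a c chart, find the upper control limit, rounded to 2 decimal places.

25.73

c̄ = (6 + 19 + 14 + 14 + 11 + 10 + 23 + 14 + 18 + 14 + 15) / 11 = 158 / 11 = 14.3636
UCL = c̄ + 3√c̄ = 14.3636 + 3 × √14.3636 = 14.3636 + 3 × 3.7899 = 25.7335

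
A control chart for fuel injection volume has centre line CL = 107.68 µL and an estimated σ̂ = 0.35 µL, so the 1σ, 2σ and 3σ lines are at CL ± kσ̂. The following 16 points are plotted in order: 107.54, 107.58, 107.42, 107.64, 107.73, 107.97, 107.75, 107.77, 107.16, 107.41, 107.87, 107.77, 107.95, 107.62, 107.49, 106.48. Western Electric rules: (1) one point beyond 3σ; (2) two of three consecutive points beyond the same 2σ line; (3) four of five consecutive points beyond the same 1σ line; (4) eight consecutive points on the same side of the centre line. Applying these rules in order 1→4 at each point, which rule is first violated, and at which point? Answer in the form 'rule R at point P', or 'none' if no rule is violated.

rule 1 at point 16

Zone of each point (C = within 1σ̂, B = 1σ̂–2σ̂, A = 2σ̂–3σ̂, * = beyond 3σ̂; sign = side of CL): 1:-C, 2:-C, 3:-C, 4:-C, 5:+C, 6:+C, 7:+C, 8:+C, 9:-B, 10:-C, 11:+C, 12:+C, 13:+C, 14:-C, 15:-C, 16:-*
Rule 1 (one point beyond the 3σ limits) is satisfied at point 16.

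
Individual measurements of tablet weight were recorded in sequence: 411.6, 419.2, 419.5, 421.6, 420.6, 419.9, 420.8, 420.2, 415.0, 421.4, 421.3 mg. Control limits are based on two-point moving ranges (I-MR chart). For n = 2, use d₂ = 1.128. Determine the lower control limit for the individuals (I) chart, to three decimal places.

X̄ = (411.6 + 419.2 + 419.5 + 421.6 + 420.6 + 419.9 + 420.8 + 420.2 + 415.0 + 421.4 + 421.3) / 11 = 419.1909
Moving ranges: 7.6, 0.3, 2.1, 1.0, 0.7, 0.9, 0.6, 5.2, 6.4, 0.1; M̄R̄ = 24.9000 / 10 = 2.4900
LCL = X̄ − 3·M̄R̄/d₂ = 419.1909 − 3 × 2.4900 / 1.128 = 412.5686

412.569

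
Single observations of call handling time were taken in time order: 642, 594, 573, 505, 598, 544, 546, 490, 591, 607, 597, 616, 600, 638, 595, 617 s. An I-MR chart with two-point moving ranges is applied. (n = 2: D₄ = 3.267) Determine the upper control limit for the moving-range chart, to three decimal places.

Moving ranges: 48, 21, 68, 93, 54, 2, 56, 101, 16, 10, 19, 16, 38, 43, 22; M̄R̄ = 607.0000 / 15 = 40.4667
UCL_MR = D₄·M̄R̄ = 3.267 × 40.4667 = 132.2046

132.205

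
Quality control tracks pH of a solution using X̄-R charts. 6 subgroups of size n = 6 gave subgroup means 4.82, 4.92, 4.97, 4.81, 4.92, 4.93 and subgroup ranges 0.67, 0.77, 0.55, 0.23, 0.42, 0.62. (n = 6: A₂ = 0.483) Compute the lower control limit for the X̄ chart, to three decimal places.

X̄̄ = (4.82 + 4.92 + 4.97 + 4.81 + 4.92 + 4.93) / 6 = 29.3700 / 6 = 4.8950
R̄ = (0.67 + 0.77 + 0.55 + 0.23 + 0.42 + 0.62) / 6 = 3.2600 / 6 = 0.5433
LCL = X̄̄ − A₂·R̄ = 4.8950 − 0.483 × 0.5433 = 4.6326

4.633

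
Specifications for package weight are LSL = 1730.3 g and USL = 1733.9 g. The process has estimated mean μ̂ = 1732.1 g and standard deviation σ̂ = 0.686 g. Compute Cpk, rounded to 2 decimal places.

Cpu = (USL − μ̂) / (3σ̂) = (1733.9 − 1732.1) / (3 × 0.686) = 0.8746; Cpl = (μ̂ − LSL) / (3σ̂) = (1732.1 − 1730.3) / (3 × 0.686) = 0.8746; Cpk = min(Cpu, Cpl) = 0.8746

0.87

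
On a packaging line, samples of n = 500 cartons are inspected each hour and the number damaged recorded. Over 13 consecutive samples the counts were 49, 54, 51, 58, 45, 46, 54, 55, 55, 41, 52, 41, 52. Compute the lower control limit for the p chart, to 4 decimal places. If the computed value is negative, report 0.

p̄ = Σdᵢ / (k·n) = 653 / (13 × 500) = 0.10046
LCL = p̄ − 3·√(p̄(1−p̄)/n) = 0.10046 − 3 × 0.01344 = 0.06013

0.0601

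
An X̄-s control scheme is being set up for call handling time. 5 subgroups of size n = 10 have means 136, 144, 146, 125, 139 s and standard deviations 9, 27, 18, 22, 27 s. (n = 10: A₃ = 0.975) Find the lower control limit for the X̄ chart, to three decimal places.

117.915

X̄̄ = (136 + 144 + 146 + 125 + 139) / 5 = 138.0000
s̄ = (9 + 27 + 18 + 22 + 27) / 5 = 20.6000
LCL = X̄̄ − A₃·s̄ = 138.0000 − 0.975 × 20.6000 = 117.9150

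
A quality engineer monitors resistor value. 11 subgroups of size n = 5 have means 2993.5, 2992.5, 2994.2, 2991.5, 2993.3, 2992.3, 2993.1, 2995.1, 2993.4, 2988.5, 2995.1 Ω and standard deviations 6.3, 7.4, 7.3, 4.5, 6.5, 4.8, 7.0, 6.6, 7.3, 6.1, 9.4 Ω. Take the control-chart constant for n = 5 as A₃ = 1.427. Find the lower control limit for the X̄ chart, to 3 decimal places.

X̄̄ = (2993.5 + 2992.5 + 2994.2 + 2991.5 + 2993.3 + 2992.3 + 2993.1 + 2995.1 + 2993.4 + 2988.5 + 2995.1) / 11 = 2992.9545
s̄ = (6.3 + 7.4 + 7.3 + 4.5 + 6.5 + 4.8 + 7.0 + 6.6 + 7.3 + 6.1 + 9.4) / 11 = 6.6545
LCL = X̄̄ − A₃·s̄ = 2992.9545 − 1.427 × 6.6545 = 2983.4585

2983.459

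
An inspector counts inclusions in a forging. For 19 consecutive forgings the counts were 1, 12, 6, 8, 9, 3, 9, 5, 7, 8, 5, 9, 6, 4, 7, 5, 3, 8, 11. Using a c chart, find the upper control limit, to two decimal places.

c̄ = (1 + 12 + 6 + 8 + 9 + 3 + 9 + 5 + 7 + 8 + 5 + 9 + 6 + 4 + 7 + 5 + 3 + 8 + 11) / 19 = 126 / 19 = 6.6316
UCL = c̄ + 3√c̄ = 6.6316 + 3 × √6.6316 = 6.6316 + 3 × 2.5752 = 14.3571

14.36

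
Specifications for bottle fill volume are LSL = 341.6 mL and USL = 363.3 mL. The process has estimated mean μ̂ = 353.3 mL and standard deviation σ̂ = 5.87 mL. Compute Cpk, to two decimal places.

0.57

Cpu = (USL − μ̂) / (3σ̂) = (363.3 − 353.3) / (3 × 5.87) = 0.5679; Cpl = (μ̂ − LSL) / (3σ̂) = (353.3 − 341.6) / (3 × 5.87) = 0.6644; Cpk = min(Cpu, Cpl) = 0.5679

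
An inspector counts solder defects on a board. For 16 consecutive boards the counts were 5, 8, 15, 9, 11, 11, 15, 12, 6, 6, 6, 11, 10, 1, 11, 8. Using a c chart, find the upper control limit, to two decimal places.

c̄ = (5 + 8 + 15 + 9 + 11 + 11 + 15 + 12 + 6 + 6 + 6 + 11 + 10 + 1 + 11 + 8) / 16 = 145 / 16 = 9.0625
UCL = c̄ + 3√c̄ = 9.0625 + 3 × √9.0625 = 9.0625 + 3 × 3.0104 = 18.0937

18.09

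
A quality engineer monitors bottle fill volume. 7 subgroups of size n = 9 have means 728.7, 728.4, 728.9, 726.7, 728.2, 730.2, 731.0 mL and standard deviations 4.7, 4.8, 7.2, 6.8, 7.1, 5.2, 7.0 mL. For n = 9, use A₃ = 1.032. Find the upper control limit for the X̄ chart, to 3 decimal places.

X̄̄ = (728.7 + 728.4 + 728.9 + 726.7 + 728.2 + 730.2 + 731.0) / 7 = 728.8714
s̄ = (4.7 + 4.8 + 7.2 + 6.8 + 7.1 + 5.2 + 7.0) / 7 = 6.1143
UCL = X̄̄ + A₃·s̄ = 728.8714 + 1.032 × 6.1143 = 735.1814

735.181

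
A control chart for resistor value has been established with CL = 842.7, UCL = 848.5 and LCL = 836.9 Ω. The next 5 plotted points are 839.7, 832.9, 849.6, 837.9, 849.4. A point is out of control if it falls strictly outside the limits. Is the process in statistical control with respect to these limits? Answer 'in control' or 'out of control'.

Compare each point to [836.9, 848.5]: sample 2 = 832.9 < LCL; sample 3 = 849.6 > UCL; sample 5 = 849.4 > UCL.

out of control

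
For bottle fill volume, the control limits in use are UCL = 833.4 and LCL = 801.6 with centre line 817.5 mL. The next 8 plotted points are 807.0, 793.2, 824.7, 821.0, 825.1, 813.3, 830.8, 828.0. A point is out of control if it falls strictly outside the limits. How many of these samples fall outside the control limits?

1

Compare each point to [801.6, 833.4]: sample 2 = 793.2 < LCL.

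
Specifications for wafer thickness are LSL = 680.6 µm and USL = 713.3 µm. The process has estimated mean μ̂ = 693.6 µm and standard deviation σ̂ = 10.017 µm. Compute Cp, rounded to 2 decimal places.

Cp = (USL − LSL) / (6σ̂) = (713.3 − 680.6) / (6 × 10.017) = 32.7000 / 60.1020 = 0.5441

0.54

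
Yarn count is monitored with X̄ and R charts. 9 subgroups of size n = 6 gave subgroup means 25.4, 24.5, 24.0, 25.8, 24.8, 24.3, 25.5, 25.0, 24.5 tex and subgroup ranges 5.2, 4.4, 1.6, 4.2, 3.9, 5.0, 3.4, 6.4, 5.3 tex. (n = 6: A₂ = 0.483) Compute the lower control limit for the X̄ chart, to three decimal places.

X̄̄ = (25.4 + 24.5 + 24.0 + 25.8 + 24.8 + 24.3 + 25.5 + 25.0 + 24.5) / 9 = 223.8000 / 9 = 24.8667
R̄ = (5.2 + 4.4 + 1.6 + 4.2 + 3.9 + 5.0 + 3.4 + 6.4 + 5.3) / 9 = 39.4000 / 9 = 4.3778
LCL = X̄̄ − A₂·R̄ = 24.8667 − 0.483 × 4.3778 = 22.7522

22.752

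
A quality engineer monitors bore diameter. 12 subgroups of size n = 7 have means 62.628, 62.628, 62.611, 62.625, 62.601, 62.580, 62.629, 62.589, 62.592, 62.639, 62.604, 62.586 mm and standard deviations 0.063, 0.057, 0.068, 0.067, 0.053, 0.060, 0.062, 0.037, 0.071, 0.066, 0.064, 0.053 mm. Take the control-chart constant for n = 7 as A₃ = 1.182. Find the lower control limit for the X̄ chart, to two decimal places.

X̄̄ = (62.628 + 62.628 + 62.611 + 62.625 + 62.601 + 62.580 + 62.629 + 62.589 + 62.592 + 62.639 + 62.604 + 62.586) / 12 = 62.6093
s̄ = (0.063 + 0.057 + 0.068 + 0.067 + 0.053 + 0.060 + 0.062 + 0.037 + 0.071 + 0.066 + 0.064 + 0.053) / 12 = 0.0601
LCL = X̄̄ − A₃·s̄ = 62.6093 − 1.182 × 0.0601 = 62.5383

62.54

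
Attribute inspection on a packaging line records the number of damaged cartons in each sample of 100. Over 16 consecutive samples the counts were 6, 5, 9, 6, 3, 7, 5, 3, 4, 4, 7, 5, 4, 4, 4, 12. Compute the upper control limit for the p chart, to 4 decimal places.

0.1234

p̄ = Σdᵢ / (k·n) = 88 / (16 × 100) = 0.05500
UCL = p̄ + 3·√(p̄(1−p̄)/n) = 0.05500 + 3 × √(0.05500×0.94500/100) = 0.05500 + 3 × 0.02280 = 0.12339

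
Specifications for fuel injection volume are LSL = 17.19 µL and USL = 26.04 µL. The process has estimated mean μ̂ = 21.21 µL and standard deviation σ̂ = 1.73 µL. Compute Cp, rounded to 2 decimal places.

0.85

Cp = (USL − LSL) / (6σ̂) = (26.04 − 17.19) / (6 × 1.73) = 8.8500 / 10.3800 = 0.8526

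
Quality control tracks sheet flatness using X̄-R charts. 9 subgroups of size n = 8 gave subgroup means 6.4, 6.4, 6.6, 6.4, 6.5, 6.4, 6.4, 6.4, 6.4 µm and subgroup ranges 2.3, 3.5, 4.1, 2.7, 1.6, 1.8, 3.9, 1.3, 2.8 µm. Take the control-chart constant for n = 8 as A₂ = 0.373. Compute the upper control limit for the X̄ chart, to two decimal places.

7.43

X̄̄ = (6.4 + 6.4 + 6.6 + 6.4 + 6.5 + 6.4 + 6.4 + 6.4 + 6.4) / 9 = 57.9000 / 9 = 6.4333
R̄ = (2.3 + 3.5 + 4.1 + 2.7 + 1.6 + 1.8 + 3.9 + 1.3 + 2.8) / 9 = 24.0000 / 9 = 2.6667
UCL = X̄̄ + A₂·R̄ = 6.4333 + 0.373 × 2.6667 = 7.4280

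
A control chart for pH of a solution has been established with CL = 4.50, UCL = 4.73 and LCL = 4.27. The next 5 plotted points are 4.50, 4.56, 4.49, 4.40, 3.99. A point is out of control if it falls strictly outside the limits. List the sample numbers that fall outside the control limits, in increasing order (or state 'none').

5

Compare each point to [4.27, 4.73]: sample 5 = 3.99 < LCL.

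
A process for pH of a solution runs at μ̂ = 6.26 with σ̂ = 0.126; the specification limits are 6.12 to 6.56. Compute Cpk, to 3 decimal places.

0.370

Cpu = (USL − μ̂) / (3σ̂) = (6.56 − 6.26) / (3 × 0.126) = 0.7937; Cpl = (μ̂ − LSL) / (3σ̂) = (6.26 − 6.12) / (3 × 0.126) = 0.3704; Cpk = min(Cpu, Cpl) = 0.3704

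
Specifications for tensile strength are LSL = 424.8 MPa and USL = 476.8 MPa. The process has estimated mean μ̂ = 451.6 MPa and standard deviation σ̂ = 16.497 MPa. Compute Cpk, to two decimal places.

0.51

Cpu = (USL − μ̂) / (3σ̂) = (476.8 − 451.6) / (3 × 16.497) = 0.5092; Cpl = (μ̂ − LSL) / (3σ̂) = (451.6 − 424.8) / (3 × 16.497) = 0.5415; Cpk = min(Cpu, Cpl) = 0.5092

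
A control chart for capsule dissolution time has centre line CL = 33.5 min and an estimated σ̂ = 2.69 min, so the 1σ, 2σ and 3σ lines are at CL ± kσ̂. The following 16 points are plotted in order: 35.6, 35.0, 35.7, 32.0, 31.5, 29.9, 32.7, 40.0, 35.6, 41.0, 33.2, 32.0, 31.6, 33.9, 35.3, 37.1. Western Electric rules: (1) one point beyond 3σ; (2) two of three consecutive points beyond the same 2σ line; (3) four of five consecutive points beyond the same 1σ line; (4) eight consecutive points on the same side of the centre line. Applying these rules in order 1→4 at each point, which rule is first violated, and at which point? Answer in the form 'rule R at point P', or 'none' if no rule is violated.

rule 2 at point 10

Zone of each point (C = within 1σ̂, B = 1σ̂–2σ̂, A = 2σ̂–3σ̂, * = beyond 3σ̂; sign = side of CL): 1:+C, 2:+C, 3:+C, 4:-C, 5:-C, 6:-B, 7:-C, 8:+A, 9:+C, 10:+A, 11:-C, 12:-C, 13:-C, 14:+C, 15:+C, 16:+B
Rule 2 (two of three consecutive points beyond the same 2σ limit) is satisfied at point 10.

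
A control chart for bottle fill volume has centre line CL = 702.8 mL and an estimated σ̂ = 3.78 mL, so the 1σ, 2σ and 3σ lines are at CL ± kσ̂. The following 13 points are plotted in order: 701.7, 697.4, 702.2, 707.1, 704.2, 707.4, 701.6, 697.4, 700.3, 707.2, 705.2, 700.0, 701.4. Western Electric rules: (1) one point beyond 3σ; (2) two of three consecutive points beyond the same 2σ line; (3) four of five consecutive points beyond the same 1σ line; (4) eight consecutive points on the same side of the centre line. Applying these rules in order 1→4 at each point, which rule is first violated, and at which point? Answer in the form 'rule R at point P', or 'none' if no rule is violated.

none

Zone of each point (C = within 1σ̂, B = 1σ̂–2σ̂, A = 2σ̂–3σ̂, * = beyond 3σ̂; sign = side of CL): 1:-C, 2:-B, 3:-C, 4:+B, 5:+C, 6:+B, 7:-C, 8:-B, 9:-C, 10:+B, 11:+C, 12:-C, 13:-C
No rule fires across all 13 points.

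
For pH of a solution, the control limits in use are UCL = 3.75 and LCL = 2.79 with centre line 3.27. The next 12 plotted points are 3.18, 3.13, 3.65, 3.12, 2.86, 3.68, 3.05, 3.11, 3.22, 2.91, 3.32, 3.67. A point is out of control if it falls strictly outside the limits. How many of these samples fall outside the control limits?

0

All 12 points lie within [2.79, 3.75].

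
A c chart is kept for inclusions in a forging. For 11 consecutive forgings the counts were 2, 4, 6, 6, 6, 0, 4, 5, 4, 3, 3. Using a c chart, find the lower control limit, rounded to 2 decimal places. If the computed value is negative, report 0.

0.00

c̄ = (2 + 4 + 6 + 6 + 6 + 0 + 4 + 5 + 4 + 3 + 3) / 11 = 43 / 11 = 3.9091
LCL = c̄ − 3√c̄ = 3.9091 − 3 × 1.9771 = -2.0223 → 0 (cannot be negative)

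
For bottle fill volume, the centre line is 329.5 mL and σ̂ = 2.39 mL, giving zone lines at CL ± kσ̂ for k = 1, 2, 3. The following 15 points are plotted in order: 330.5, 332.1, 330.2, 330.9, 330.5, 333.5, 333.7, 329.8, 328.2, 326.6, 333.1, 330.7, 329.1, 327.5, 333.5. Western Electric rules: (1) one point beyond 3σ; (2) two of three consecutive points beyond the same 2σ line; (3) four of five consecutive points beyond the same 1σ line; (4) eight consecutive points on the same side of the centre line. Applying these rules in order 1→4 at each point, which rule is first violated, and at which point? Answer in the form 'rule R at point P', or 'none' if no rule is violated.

Zone of each point (C = within 1σ̂, B = 1σ̂–2σ̂, A = 2σ̂–3σ̂, * = beyond 3σ̂; sign = side of CL): 1:+C, 2:+B, 3:+C, 4:+C, 5:+C, 6:+B, 7:+B, 8:+C, 9:-C, 10:-B, 11:+B, 12:+C, 13:-C, 14:-C, 15:+B
Rule 4 (eight consecutive points on the same side of the centre line) is satisfied at point 8.

rule 4 at point 8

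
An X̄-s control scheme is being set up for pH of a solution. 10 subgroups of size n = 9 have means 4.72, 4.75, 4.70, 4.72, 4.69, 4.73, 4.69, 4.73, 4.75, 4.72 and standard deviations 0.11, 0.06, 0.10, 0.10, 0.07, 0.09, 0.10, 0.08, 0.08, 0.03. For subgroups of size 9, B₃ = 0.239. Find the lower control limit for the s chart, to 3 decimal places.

0.020

s̄ = (0.11 + 0.06 + 0.10 + 0.10 + 0.07 + 0.09 + 0.10 + 0.08 + 0.08 + 0.03) / 10 = 0.0820
LCL_s = B₃·s̄ = 0.239 × 0.0820 = 0.0196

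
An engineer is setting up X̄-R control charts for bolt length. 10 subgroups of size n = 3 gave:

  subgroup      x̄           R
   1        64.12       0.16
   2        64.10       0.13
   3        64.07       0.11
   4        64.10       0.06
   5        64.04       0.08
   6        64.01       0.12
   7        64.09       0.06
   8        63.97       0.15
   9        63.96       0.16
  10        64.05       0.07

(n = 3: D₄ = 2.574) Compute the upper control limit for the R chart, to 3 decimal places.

0.283

R̄ = (0.16 + 0.13 + 0.11 + 0.06 + 0.08 + 0.12 + 0.06 + 0.15 + 0.16 + 0.07) / 10 = 1.1000 / 10 = 0.1100
UCL_R = D₄·R̄ = 2.574 × 0.1100 = 0.2831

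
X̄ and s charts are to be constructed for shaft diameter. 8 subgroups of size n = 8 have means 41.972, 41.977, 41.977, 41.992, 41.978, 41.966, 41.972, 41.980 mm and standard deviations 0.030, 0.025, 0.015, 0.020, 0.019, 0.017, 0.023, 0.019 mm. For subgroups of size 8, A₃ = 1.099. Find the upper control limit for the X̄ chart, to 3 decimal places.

42.000

X̄̄ = (41.972 + 41.977 + 41.977 + 41.992 + 41.978 + 41.966 + 41.972 + 41.980) / 8 = 41.9767
s̄ = (0.030 + 0.025 + 0.015 + 0.020 + 0.019 + 0.017 + 0.023 + 0.019) / 8 = 0.0210
UCL = X̄̄ + A₃·s̄ = 41.9767 + 1.099 × 0.0210 = 41.9998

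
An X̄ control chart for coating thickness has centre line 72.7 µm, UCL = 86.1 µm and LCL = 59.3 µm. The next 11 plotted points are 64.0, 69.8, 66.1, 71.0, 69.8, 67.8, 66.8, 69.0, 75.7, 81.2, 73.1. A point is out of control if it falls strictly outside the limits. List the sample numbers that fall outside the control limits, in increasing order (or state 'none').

All 11 points lie within [59.3, 86.1].

none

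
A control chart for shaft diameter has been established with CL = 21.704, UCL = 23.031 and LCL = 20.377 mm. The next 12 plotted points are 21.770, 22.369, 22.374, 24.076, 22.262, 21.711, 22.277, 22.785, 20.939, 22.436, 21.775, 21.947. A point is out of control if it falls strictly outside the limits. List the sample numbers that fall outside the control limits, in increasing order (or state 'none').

4

Compare each point to [20.377, 23.031]: sample 4 = 24.076 > UCL.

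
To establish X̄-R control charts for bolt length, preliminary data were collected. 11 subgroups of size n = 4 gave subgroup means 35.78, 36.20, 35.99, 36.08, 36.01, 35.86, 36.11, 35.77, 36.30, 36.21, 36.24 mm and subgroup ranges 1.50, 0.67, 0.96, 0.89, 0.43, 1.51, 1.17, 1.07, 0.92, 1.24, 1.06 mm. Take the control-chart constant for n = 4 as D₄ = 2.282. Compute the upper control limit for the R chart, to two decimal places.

R̄ = (1.50 + 0.67 + 0.96 + 0.89 + 0.43 + 1.51 + 1.17 + 1.07 + 0.92 + 1.24 + 1.06) / 11 = 11.4200 / 11 = 1.0382
UCL_R = D₄·R̄ = 2.282 × 1.0382 = 2.3691

2.37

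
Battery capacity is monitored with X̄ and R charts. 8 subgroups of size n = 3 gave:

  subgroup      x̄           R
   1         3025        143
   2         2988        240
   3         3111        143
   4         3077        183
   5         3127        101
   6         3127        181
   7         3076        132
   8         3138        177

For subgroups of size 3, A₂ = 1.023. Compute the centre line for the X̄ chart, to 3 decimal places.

X̄̄ = (3025 + 2988 + 3111 + 3077 + 3127 + 3127 + 3076 + 3138) / 8 = 24669.0000 / 8 = 3083.6250
CL = X̄̄ = 3083.6250

3083.625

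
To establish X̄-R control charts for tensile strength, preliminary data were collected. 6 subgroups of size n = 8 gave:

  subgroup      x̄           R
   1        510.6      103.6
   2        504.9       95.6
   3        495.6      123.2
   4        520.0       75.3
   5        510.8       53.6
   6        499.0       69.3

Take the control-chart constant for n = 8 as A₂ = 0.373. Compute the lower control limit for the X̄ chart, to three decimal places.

X̄̄ = (510.6 + 504.9 + 495.6 + 520.0 + 510.8 + 499.0) / 6 = 3040.9000 / 6 = 506.8167
R̄ = (103.6 + 95.6 + 123.2 + 75.3 + 53.6 + 69.3) / 6 = 520.6000 / 6 = 86.7667
LCL = X̄̄ − A₂·R̄ = 506.8167 − 0.373 × 86.7667 = 474.4527

474.453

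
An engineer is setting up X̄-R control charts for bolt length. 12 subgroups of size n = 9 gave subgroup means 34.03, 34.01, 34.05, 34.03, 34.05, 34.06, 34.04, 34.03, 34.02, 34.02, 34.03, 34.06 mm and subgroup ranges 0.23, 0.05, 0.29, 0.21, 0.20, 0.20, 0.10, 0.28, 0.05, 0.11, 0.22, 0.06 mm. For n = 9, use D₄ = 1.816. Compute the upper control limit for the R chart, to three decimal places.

0.303

R̄ = (0.23 + 0.05 + 0.29 + 0.21 + 0.20 + 0.20 + 0.10 + 0.28 + 0.05 + 0.11 + 0.22 + 0.06) / 12 = 2.0000 / 12 = 0.1667
UCL_R = D₄·R̄ = 1.816 × 0.1667 = 0.3027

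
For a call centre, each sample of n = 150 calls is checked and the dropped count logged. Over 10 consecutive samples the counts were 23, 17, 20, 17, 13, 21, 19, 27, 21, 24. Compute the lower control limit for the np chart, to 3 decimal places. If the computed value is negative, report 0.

7.657

p̄ = Σdᵢ / (k·n) = 202 / (10 × 150) = 0.13467
LCL = np̄ − 3·√(np̄(1−p̄)) = 20.2000 − 3 × 4.1809 = 7.6574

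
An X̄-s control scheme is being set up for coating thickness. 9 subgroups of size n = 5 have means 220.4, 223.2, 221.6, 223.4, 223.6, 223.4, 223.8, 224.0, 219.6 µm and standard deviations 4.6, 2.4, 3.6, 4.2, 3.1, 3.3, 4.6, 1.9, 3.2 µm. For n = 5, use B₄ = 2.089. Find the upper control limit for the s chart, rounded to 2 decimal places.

s̄ = (4.6 + 2.4 + 3.6 + 4.2 + 3.1 + 3.3 + 4.6 + 1.9 + 3.2) / 9 = 3.4333
UCL_s = B₄·s̄ = 2.089 × 3.4333 = 7.1722

7.17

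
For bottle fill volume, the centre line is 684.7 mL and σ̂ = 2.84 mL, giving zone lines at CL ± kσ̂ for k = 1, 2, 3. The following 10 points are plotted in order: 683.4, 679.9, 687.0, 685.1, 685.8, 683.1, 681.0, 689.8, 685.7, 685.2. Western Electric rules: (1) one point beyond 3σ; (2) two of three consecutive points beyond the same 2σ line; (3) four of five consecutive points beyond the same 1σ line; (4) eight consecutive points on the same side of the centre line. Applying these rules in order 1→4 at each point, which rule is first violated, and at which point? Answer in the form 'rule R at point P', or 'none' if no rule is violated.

none

Zone of each point (C = within 1σ̂, B = 1σ̂–2σ̂, A = 2σ̂–3σ̂, * = beyond 3σ̂; sign = side of CL): 1:-C, 2:-B, 3:+C, 4:+C, 5:+C, 6:-C, 7:-B, 8:+B, 9:+C, 10:+C
No rule fires across all 10 points.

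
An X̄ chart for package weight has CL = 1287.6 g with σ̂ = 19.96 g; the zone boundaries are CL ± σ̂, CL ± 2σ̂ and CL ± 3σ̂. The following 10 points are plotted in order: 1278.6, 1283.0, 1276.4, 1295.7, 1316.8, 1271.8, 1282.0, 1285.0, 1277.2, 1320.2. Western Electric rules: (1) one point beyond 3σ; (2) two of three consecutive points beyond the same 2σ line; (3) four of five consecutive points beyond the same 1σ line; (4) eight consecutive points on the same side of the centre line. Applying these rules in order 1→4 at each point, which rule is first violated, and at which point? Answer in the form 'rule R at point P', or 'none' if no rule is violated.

Zone of each point (C = within 1σ̂, B = 1σ̂–2σ̂, A = 2σ̂–3σ̂, * = beyond 3σ̂; sign = side of CL): 1:-C, 2:-C, 3:-C, 4:+C, 5:+B, 6:-C, 7:-C, 8:-C, 9:-C, 10:+B
No rule fires across all 10 points.

none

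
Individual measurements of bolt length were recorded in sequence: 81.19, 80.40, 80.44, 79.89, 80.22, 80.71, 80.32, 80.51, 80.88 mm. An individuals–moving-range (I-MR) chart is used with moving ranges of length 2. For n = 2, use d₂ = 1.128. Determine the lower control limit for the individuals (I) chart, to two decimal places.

X̄ = (81.19 + 80.40 + 80.44 + 79.89 + 80.22 + 80.71 + 80.32 + 80.51 + 80.88) / 9 = 80.5067
Moving ranges: 0.79, 0.04, 0.55, 0.33, 0.49, 0.39, 0.19, 0.37; M̄R̄ = 3.1500 / 8 = 0.3937
LCL = X̄ − 3·M̄R̄/d₂ = 80.5067 − 3 × 0.3937 / 1.128 = 79.4595

79.46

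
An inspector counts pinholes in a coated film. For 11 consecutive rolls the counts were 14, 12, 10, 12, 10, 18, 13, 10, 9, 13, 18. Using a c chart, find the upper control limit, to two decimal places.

c̄ = (14 + 12 + 10 + 12 + 10 + 18 + 13 + 10 + 9 + 13 + 18) / 11 = 139 / 11 = 12.6364
UCL = c̄ + 3√c̄ = 12.6364 + 3 × √12.6364 = 12.6364 + 3 × 3.5548 = 23.3007

23.30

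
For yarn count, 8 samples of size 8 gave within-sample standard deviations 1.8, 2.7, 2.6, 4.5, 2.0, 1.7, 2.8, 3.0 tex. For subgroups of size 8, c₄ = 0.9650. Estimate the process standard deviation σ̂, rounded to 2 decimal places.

2.73

s̄ = (1.8 + 2.7 + 2.6 + 4.5 + 2.0 + 1.7 + 2.8 + 3.0) / 8 = 2.6375
σ̂ = s̄ / c₄ = 2.6375 / 0.9650 = 2.7332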